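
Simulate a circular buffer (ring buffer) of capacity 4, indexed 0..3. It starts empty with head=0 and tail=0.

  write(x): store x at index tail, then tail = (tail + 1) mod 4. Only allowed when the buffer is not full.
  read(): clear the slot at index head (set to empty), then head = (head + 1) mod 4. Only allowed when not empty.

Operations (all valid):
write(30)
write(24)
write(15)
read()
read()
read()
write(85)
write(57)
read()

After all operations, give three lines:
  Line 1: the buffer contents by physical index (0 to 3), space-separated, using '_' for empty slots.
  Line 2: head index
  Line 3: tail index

write(30): buf=[30 _ _ _], head=0, tail=1, size=1
write(24): buf=[30 24 _ _], head=0, tail=2, size=2
write(15): buf=[30 24 15 _], head=0, tail=3, size=3
read(): buf=[_ 24 15 _], head=1, tail=3, size=2
read(): buf=[_ _ 15 _], head=2, tail=3, size=1
read(): buf=[_ _ _ _], head=3, tail=3, size=0
write(85): buf=[_ _ _ 85], head=3, tail=0, size=1
write(57): buf=[57 _ _ 85], head=3, tail=1, size=2
read(): buf=[57 _ _ _], head=0, tail=1, size=1

Answer: 57 _ _ _
0
1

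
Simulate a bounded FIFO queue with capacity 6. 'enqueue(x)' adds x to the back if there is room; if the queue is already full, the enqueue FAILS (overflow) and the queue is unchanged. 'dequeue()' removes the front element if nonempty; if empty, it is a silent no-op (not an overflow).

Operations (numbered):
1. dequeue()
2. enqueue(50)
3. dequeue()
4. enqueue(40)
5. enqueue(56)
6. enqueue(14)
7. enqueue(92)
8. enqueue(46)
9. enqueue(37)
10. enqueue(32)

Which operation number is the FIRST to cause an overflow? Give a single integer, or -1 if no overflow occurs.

Answer: 10

Derivation:
1. dequeue(): empty, no-op, size=0
2. enqueue(50): size=1
3. dequeue(): size=0
4. enqueue(40): size=1
5. enqueue(56): size=2
6. enqueue(14): size=3
7. enqueue(92): size=4
8. enqueue(46): size=5
9. enqueue(37): size=6
10. enqueue(32): size=6=cap → OVERFLOW (fail)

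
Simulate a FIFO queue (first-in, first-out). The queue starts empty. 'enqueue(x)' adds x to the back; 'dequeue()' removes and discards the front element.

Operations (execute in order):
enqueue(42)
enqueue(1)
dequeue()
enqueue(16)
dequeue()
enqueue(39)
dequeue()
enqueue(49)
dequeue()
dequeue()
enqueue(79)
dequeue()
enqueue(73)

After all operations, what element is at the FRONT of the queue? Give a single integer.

Answer: 73

Derivation:
enqueue(42): queue = [42]
enqueue(1): queue = [42, 1]
dequeue(): queue = [1]
enqueue(16): queue = [1, 16]
dequeue(): queue = [16]
enqueue(39): queue = [16, 39]
dequeue(): queue = [39]
enqueue(49): queue = [39, 49]
dequeue(): queue = [49]
dequeue(): queue = []
enqueue(79): queue = [79]
dequeue(): queue = []
enqueue(73): queue = [73]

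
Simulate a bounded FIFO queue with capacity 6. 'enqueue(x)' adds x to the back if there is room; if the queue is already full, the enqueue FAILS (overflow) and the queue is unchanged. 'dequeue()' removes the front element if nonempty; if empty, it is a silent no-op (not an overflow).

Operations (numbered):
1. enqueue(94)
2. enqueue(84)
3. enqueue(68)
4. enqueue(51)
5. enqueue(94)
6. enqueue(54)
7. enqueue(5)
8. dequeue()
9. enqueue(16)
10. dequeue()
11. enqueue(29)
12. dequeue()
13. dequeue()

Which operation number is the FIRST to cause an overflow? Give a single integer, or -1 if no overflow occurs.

1. enqueue(94): size=1
2. enqueue(84): size=2
3. enqueue(68): size=3
4. enqueue(51): size=4
5. enqueue(94): size=5
6. enqueue(54): size=6
7. enqueue(5): size=6=cap → OVERFLOW (fail)
8. dequeue(): size=5
9. enqueue(16): size=6
10. dequeue(): size=5
11. enqueue(29): size=6
12. dequeue(): size=5
13. dequeue(): size=4

Answer: 7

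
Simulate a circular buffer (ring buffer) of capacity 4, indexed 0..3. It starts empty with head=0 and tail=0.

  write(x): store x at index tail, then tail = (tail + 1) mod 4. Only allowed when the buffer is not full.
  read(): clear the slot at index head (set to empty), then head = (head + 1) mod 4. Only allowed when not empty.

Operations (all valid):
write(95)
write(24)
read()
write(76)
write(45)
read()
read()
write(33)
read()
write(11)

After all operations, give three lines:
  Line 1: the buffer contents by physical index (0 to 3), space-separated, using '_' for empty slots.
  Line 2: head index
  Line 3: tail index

write(95): buf=[95 _ _ _], head=0, tail=1, size=1
write(24): buf=[95 24 _ _], head=0, tail=2, size=2
read(): buf=[_ 24 _ _], head=1, tail=2, size=1
write(76): buf=[_ 24 76 _], head=1, tail=3, size=2
write(45): buf=[_ 24 76 45], head=1, tail=0, size=3
read(): buf=[_ _ 76 45], head=2, tail=0, size=2
read(): buf=[_ _ _ 45], head=3, tail=0, size=1
write(33): buf=[33 _ _ 45], head=3, tail=1, size=2
read(): buf=[33 _ _ _], head=0, tail=1, size=1
write(11): buf=[33 11 _ _], head=0, tail=2, size=2

Answer: 33 11 _ _
0
2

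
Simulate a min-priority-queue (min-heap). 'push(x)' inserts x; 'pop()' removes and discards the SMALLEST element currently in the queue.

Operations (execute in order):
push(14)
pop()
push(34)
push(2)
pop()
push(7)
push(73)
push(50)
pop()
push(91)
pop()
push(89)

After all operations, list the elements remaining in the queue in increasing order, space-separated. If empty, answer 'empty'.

push(14): heap contents = [14]
pop() → 14: heap contents = []
push(34): heap contents = [34]
push(2): heap contents = [2, 34]
pop() → 2: heap contents = [34]
push(7): heap contents = [7, 34]
push(73): heap contents = [7, 34, 73]
push(50): heap contents = [7, 34, 50, 73]
pop() → 7: heap contents = [34, 50, 73]
push(91): heap contents = [34, 50, 73, 91]
pop() → 34: heap contents = [50, 73, 91]
push(89): heap contents = [50, 73, 89, 91]

Answer: 50 73 89 91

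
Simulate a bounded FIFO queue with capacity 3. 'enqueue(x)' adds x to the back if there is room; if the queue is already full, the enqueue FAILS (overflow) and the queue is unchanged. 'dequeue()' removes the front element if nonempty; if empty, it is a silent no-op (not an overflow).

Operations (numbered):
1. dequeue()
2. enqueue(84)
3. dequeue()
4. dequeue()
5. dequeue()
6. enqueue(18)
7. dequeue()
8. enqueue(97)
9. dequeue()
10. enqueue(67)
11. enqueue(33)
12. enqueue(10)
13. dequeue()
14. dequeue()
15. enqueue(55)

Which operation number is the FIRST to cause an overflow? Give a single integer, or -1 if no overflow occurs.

1. dequeue(): empty, no-op, size=0
2. enqueue(84): size=1
3. dequeue(): size=0
4. dequeue(): empty, no-op, size=0
5. dequeue(): empty, no-op, size=0
6. enqueue(18): size=1
7. dequeue(): size=0
8. enqueue(97): size=1
9. dequeue(): size=0
10. enqueue(67): size=1
11. enqueue(33): size=2
12. enqueue(10): size=3
13. dequeue(): size=2
14. dequeue(): size=1
15. enqueue(55): size=2

Answer: -1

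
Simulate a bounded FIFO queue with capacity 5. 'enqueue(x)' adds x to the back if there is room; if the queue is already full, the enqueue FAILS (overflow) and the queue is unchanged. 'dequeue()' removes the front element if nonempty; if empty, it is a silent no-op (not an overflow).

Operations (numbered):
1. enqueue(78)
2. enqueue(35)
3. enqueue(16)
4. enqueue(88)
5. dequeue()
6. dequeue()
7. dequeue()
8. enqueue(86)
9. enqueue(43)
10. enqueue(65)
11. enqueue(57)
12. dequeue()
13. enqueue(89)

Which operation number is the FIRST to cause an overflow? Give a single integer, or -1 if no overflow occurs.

1. enqueue(78): size=1
2. enqueue(35): size=2
3. enqueue(16): size=3
4. enqueue(88): size=4
5. dequeue(): size=3
6. dequeue(): size=2
7. dequeue(): size=1
8. enqueue(86): size=2
9. enqueue(43): size=3
10. enqueue(65): size=4
11. enqueue(57): size=5
12. dequeue(): size=4
13. enqueue(89): size=5

Answer: -1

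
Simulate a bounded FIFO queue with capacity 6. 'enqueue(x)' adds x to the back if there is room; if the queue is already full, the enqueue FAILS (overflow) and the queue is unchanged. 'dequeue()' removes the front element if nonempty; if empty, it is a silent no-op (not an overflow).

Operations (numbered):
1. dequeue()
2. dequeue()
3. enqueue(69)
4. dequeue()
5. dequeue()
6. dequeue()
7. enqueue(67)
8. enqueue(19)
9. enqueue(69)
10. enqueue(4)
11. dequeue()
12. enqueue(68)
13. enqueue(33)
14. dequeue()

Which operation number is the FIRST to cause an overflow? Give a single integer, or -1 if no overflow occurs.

1. dequeue(): empty, no-op, size=0
2. dequeue(): empty, no-op, size=0
3. enqueue(69): size=1
4. dequeue(): size=0
5. dequeue(): empty, no-op, size=0
6. dequeue(): empty, no-op, size=0
7. enqueue(67): size=1
8. enqueue(19): size=2
9. enqueue(69): size=3
10. enqueue(4): size=4
11. dequeue(): size=3
12. enqueue(68): size=4
13. enqueue(33): size=5
14. dequeue(): size=4

Answer: -1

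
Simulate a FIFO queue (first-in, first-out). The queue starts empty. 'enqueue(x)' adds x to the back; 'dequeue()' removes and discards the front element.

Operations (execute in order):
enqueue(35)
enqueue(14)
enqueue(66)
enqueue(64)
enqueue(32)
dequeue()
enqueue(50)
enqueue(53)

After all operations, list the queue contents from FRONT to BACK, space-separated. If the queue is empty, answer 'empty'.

enqueue(35): [35]
enqueue(14): [35, 14]
enqueue(66): [35, 14, 66]
enqueue(64): [35, 14, 66, 64]
enqueue(32): [35, 14, 66, 64, 32]
dequeue(): [14, 66, 64, 32]
enqueue(50): [14, 66, 64, 32, 50]
enqueue(53): [14, 66, 64, 32, 50, 53]

Answer: 14 66 64 32 50 53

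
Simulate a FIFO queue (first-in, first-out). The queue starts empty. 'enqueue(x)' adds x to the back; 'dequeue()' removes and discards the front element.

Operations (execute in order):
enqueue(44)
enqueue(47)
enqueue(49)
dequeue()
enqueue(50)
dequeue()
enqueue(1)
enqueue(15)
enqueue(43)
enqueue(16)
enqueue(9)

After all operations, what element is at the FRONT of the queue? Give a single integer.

Answer: 49

Derivation:
enqueue(44): queue = [44]
enqueue(47): queue = [44, 47]
enqueue(49): queue = [44, 47, 49]
dequeue(): queue = [47, 49]
enqueue(50): queue = [47, 49, 50]
dequeue(): queue = [49, 50]
enqueue(1): queue = [49, 50, 1]
enqueue(15): queue = [49, 50, 1, 15]
enqueue(43): queue = [49, 50, 1, 15, 43]
enqueue(16): queue = [49, 50, 1, 15, 43, 16]
enqueue(9): queue = [49, 50, 1, 15, 43, 16, 9]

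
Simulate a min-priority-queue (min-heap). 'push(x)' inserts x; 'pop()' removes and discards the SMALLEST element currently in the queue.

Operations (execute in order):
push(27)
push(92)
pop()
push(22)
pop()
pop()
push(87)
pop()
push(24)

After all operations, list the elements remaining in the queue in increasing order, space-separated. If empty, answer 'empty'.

push(27): heap contents = [27]
push(92): heap contents = [27, 92]
pop() → 27: heap contents = [92]
push(22): heap contents = [22, 92]
pop() → 22: heap contents = [92]
pop() → 92: heap contents = []
push(87): heap contents = [87]
pop() → 87: heap contents = []
push(24): heap contents = [24]

Answer: 24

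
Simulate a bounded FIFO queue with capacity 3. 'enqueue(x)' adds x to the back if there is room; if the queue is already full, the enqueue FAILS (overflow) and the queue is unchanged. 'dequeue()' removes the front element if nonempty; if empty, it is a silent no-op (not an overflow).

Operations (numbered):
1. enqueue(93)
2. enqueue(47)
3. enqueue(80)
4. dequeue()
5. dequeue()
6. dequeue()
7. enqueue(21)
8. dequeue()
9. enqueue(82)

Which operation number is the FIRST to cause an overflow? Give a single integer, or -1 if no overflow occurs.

Answer: -1

Derivation:
1. enqueue(93): size=1
2. enqueue(47): size=2
3. enqueue(80): size=3
4. dequeue(): size=2
5. dequeue(): size=1
6. dequeue(): size=0
7. enqueue(21): size=1
8. dequeue(): size=0
9. enqueue(82): size=1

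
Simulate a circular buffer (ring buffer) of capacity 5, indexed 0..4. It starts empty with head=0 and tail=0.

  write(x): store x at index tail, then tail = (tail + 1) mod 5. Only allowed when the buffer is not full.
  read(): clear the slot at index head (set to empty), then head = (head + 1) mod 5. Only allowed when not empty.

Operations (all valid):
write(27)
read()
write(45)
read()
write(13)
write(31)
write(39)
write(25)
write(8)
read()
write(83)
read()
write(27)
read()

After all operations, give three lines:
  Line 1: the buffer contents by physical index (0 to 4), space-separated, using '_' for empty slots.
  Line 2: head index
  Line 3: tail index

write(27): buf=[27 _ _ _ _], head=0, tail=1, size=1
read(): buf=[_ _ _ _ _], head=1, tail=1, size=0
write(45): buf=[_ 45 _ _ _], head=1, tail=2, size=1
read(): buf=[_ _ _ _ _], head=2, tail=2, size=0
write(13): buf=[_ _ 13 _ _], head=2, tail=3, size=1
write(31): buf=[_ _ 13 31 _], head=2, tail=4, size=2
write(39): buf=[_ _ 13 31 39], head=2, tail=0, size=3
write(25): buf=[25 _ 13 31 39], head=2, tail=1, size=4
write(8): buf=[25 8 13 31 39], head=2, tail=2, size=5
read(): buf=[25 8 _ 31 39], head=3, tail=2, size=4
write(83): buf=[25 8 83 31 39], head=3, tail=3, size=5
read(): buf=[25 8 83 _ 39], head=4, tail=3, size=4
write(27): buf=[25 8 83 27 39], head=4, tail=4, size=5
read(): buf=[25 8 83 27 _], head=0, tail=4, size=4

Answer: 25 8 83 27 _
0
4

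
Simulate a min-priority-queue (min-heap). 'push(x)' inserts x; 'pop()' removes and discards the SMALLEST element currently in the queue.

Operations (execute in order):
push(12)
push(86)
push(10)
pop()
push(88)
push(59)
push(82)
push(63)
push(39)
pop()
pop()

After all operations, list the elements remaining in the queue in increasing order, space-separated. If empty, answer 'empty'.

push(12): heap contents = [12]
push(86): heap contents = [12, 86]
push(10): heap contents = [10, 12, 86]
pop() → 10: heap contents = [12, 86]
push(88): heap contents = [12, 86, 88]
push(59): heap contents = [12, 59, 86, 88]
push(82): heap contents = [12, 59, 82, 86, 88]
push(63): heap contents = [12, 59, 63, 82, 86, 88]
push(39): heap contents = [12, 39, 59, 63, 82, 86, 88]
pop() → 12: heap contents = [39, 59, 63, 82, 86, 88]
pop() → 39: heap contents = [59, 63, 82, 86, 88]

Answer: 59 63 82 86 88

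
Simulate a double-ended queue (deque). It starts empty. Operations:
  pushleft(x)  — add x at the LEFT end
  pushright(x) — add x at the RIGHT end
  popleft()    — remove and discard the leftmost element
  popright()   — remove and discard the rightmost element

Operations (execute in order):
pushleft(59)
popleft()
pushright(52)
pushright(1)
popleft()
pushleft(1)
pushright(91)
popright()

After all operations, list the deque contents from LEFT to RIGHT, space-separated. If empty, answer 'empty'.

pushleft(59): [59]
popleft(): []
pushright(52): [52]
pushright(1): [52, 1]
popleft(): [1]
pushleft(1): [1, 1]
pushright(91): [1, 1, 91]
popright(): [1, 1]

Answer: 1 1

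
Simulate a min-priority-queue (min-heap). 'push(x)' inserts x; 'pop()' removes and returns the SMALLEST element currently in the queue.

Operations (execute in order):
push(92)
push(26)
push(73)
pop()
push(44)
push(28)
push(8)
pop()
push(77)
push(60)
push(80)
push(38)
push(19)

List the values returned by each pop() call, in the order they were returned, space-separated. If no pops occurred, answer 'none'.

push(92): heap contents = [92]
push(26): heap contents = [26, 92]
push(73): heap contents = [26, 73, 92]
pop() → 26: heap contents = [73, 92]
push(44): heap contents = [44, 73, 92]
push(28): heap contents = [28, 44, 73, 92]
push(8): heap contents = [8, 28, 44, 73, 92]
pop() → 8: heap contents = [28, 44, 73, 92]
push(77): heap contents = [28, 44, 73, 77, 92]
push(60): heap contents = [28, 44, 60, 73, 77, 92]
push(80): heap contents = [28, 44, 60, 73, 77, 80, 92]
push(38): heap contents = [28, 38, 44, 60, 73, 77, 80, 92]
push(19): heap contents = [19, 28, 38, 44, 60, 73, 77, 80, 92]

Answer: 26 8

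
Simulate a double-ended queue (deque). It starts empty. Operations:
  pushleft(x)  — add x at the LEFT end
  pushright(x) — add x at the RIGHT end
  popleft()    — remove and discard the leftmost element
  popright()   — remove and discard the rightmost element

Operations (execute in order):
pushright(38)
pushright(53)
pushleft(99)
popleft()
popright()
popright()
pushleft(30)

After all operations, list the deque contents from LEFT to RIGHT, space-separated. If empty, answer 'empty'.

Answer: 30

Derivation:
pushright(38): [38]
pushright(53): [38, 53]
pushleft(99): [99, 38, 53]
popleft(): [38, 53]
popright(): [38]
popright(): []
pushleft(30): [30]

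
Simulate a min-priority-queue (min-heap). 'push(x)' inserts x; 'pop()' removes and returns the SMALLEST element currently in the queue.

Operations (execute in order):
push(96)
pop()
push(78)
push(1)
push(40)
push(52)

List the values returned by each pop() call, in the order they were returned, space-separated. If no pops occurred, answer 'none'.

push(96): heap contents = [96]
pop() → 96: heap contents = []
push(78): heap contents = [78]
push(1): heap contents = [1, 78]
push(40): heap contents = [1, 40, 78]
push(52): heap contents = [1, 40, 52, 78]

Answer: 96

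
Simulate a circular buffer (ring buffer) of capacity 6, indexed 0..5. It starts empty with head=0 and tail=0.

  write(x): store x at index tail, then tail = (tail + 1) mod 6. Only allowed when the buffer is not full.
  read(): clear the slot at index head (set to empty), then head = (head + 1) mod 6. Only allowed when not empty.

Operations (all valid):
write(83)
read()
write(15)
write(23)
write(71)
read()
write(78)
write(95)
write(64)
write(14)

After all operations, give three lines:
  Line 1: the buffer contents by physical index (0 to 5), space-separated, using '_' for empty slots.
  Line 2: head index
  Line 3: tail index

Answer: 64 14 23 71 78 95
2
2

Derivation:
write(83): buf=[83 _ _ _ _ _], head=0, tail=1, size=1
read(): buf=[_ _ _ _ _ _], head=1, tail=1, size=0
write(15): buf=[_ 15 _ _ _ _], head=1, tail=2, size=1
write(23): buf=[_ 15 23 _ _ _], head=1, tail=3, size=2
write(71): buf=[_ 15 23 71 _ _], head=1, tail=4, size=3
read(): buf=[_ _ 23 71 _ _], head=2, tail=4, size=2
write(78): buf=[_ _ 23 71 78 _], head=2, tail=5, size=3
write(95): buf=[_ _ 23 71 78 95], head=2, tail=0, size=4
write(64): buf=[64 _ 23 71 78 95], head=2, tail=1, size=5
write(14): buf=[64 14 23 71 78 95], head=2, tail=2, size=6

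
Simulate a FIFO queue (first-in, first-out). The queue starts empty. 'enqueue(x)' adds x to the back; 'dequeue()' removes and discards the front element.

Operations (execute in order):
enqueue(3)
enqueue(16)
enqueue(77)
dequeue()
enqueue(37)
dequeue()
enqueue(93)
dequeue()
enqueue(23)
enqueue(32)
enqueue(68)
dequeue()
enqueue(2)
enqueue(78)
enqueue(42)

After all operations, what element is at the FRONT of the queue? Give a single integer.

enqueue(3): queue = [3]
enqueue(16): queue = [3, 16]
enqueue(77): queue = [3, 16, 77]
dequeue(): queue = [16, 77]
enqueue(37): queue = [16, 77, 37]
dequeue(): queue = [77, 37]
enqueue(93): queue = [77, 37, 93]
dequeue(): queue = [37, 93]
enqueue(23): queue = [37, 93, 23]
enqueue(32): queue = [37, 93, 23, 32]
enqueue(68): queue = [37, 93, 23, 32, 68]
dequeue(): queue = [93, 23, 32, 68]
enqueue(2): queue = [93, 23, 32, 68, 2]
enqueue(78): queue = [93, 23, 32, 68, 2, 78]
enqueue(42): queue = [93, 23, 32, 68, 2, 78, 42]

Answer: 93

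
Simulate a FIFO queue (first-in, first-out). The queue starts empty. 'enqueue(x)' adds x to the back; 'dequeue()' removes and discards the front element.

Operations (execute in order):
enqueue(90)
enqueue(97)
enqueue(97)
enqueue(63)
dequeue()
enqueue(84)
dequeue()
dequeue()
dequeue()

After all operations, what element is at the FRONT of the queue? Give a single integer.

enqueue(90): queue = [90]
enqueue(97): queue = [90, 97]
enqueue(97): queue = [90, 97, 97]
enqueue(63): queue = [90, 97, 97, 63]
dequeue(): queue = [97, 97, 63]
enqueue(84): queue = [97, 97, 63, 84]
dequeue(): queue = [97, 63, 84]
dequeue(): queue = [63, 84]
dequeue(): queue = [84]

Answer: 84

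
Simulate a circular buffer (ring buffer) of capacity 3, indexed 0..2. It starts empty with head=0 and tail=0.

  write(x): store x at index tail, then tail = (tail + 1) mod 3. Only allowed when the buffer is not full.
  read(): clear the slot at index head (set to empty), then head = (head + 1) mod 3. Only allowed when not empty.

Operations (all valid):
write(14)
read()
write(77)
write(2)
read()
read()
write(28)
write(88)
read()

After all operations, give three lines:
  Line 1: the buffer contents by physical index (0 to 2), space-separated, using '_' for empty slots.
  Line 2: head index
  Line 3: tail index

write(14): buf=[14 _ _], head=0, tail=1, size=1
read(): buf=[_ _ _], head=1, tail=1, size=0
write(77): buf=[_ 77 _], head=1, tail=2, size=1
write(2): buf=[_ 77 2], head=1, tail=0, size=2
read(): buf=[_ _ 2], head=2, tail=0, size=1
read(): buf=[_ _ _], head=0, tail=0, size=0
write(28): buf=[28 _ _], head=0, tail=1, size=1
write(88): buf=[28 88 _], head=0, tail=2, size=2
read(): buf=[_ 88 _], head=1, tail=2, size=1

Answer: _ 88 _
1
2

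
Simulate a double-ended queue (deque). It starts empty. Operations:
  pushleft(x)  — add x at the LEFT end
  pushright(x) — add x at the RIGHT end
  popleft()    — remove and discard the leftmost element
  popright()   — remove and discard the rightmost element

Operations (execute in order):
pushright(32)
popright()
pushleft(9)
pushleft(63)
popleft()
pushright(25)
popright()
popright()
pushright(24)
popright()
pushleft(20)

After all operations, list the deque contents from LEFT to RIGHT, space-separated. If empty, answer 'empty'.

Answer: 20

Derivation:
pushright(32): [32]
popright(): []
pushleft(9): [9]
pushleft(63): [63, 9]
popleft(): [9]
pushright(25): [9, 25]
popright(): [9]
popright(): []
pushright(24): [24]
popright(): []
pushleft(20): [20]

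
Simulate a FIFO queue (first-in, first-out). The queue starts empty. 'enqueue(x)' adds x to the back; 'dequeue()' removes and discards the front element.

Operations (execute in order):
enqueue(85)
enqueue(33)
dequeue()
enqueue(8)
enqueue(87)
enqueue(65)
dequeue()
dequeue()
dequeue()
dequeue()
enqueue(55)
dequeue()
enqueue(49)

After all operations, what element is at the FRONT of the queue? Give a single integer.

enqueue(85): queue = [85]
enqueue(33): queue = [85, 33]
dequeue(): queue = [33]
enqueue(8): queue = [33, 8]
enqueue(87): queue = [33, 8, 87]
enqueue(65): queue = [33, 8, 87, 65]
dequeue(): queue = [8, 87, 65]
dequeue(): queue = [87, 65]
dequeue(): queue = [65]
dequeue(): queue = []
enqueue(55): queue = [55]
dequeue(): queue = []
enqueue(49): queue = [49]

Answer: 49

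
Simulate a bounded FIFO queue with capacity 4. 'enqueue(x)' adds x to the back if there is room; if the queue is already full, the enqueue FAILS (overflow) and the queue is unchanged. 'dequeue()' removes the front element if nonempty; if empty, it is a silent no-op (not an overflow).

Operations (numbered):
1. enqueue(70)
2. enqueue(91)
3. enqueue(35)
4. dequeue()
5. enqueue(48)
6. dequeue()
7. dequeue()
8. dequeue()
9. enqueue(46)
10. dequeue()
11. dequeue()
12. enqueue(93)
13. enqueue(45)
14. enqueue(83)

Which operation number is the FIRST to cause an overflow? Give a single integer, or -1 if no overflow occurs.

Answer: -1

Derivation:
1. enqueue(70): size=1
2. enqueue(91): size=2
3. enqueue(35): size=3
4. dequeue(): size=2
5. enqueue(48): size=3
6. dequeue(): size=2
7. dequeue(): size=1
8. dequeue(): size=0
9. enqueue(46): size=1
10. dequeue(): size=0
11. dequeue(): empty, no-op, size=0
12. enqueue(93): size=1
13. enqueue(45): size=2
14. enqueue(83): size=3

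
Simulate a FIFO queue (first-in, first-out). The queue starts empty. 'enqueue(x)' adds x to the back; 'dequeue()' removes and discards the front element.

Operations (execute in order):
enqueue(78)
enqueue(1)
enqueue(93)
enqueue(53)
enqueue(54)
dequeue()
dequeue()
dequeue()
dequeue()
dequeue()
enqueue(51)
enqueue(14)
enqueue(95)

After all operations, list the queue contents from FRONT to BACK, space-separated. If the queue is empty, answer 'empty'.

enqueue(78): [78]
enqueue(1): [78, 1]
enqueue(93): [78, 1, 93]
enqueue(53): [78, 1, 93, 53]
enqueue(54): [78, 1, 93, 53, 54]
dequeue(): [1, 93, 53, 54]
dequeue(): [93, 53, 54]
dequeue(): [53, 54]
dequeue(): [54]
dequeue(): []
enqueue(51): [51]
enqueue(14): [51, 14]
enqueue(95): [51, 14, 95]

Answer: 51 14 95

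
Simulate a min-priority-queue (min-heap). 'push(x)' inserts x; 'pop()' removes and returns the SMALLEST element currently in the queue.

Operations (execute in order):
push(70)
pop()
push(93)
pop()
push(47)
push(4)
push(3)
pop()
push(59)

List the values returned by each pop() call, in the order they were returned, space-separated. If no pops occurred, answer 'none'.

Answer: 70 93 3

Derivation:
push(70): heap contents = [70]
pop() → 70: heap contents = []
push(93): heap contents = [93]
pop() → 93: heap contents = []
push(47): heap contents = [47]
push(4): heap contents = [4, 47]
push(3): heap contents = [3, 4, 47]
pop() → 3: heap contents = [4, 47]
push(59): heap contents = [4, 47, 59]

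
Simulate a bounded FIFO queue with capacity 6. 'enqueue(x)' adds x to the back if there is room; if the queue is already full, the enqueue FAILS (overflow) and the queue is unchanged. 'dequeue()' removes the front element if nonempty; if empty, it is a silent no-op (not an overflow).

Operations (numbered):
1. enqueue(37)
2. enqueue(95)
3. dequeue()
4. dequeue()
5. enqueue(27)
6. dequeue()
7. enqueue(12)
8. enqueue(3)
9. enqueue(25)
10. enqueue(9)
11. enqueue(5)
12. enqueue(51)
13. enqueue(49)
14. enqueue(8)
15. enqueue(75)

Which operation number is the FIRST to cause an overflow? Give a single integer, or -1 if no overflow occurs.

Answer: 13

Derivation:
1. enqueue(37): size=1
2. enqueue(95): size=2
3. dequeue(): size=1
4. dequeue(): size=0
5. enqueue(27): size=1
6. dequeue(): size=0
7. enqueue(12): size=1
8. enqueue(3): size=2
9. enqueue(25): size=3
10. enqueue(9): size=4
11. enqueue(5): size=5
12. enqueue(51): size=6
13. enqueue(49): size=6=cap → OVERFLOW (fail)
14. enqueue(8): size=6=cap → OVERFLOW (fail)
15. enqueue(75): size=6=cap → OVERFLOW (fail)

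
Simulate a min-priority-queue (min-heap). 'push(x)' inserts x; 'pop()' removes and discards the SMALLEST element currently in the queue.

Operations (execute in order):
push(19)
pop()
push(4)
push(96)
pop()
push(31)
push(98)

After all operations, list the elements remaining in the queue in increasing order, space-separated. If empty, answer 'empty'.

push(19): heap contents = [19]
pop() → 19: heap contents = []
push(4): heap contents = [4]
push(96): heap contents = [4, 96]
pop() → 4: heap contents = [96]
push(31): heap contents = [31, 96]
push(98): heap contents = [31, 96, 98]

Answer: 31 96 98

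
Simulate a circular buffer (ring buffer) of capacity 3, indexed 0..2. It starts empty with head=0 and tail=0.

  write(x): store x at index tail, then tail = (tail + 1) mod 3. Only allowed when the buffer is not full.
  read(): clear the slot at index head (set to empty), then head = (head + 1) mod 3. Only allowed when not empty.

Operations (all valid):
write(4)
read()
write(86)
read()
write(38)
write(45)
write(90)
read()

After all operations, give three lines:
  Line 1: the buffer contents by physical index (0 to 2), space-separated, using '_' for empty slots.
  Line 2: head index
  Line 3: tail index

write(4): buf=[4 _ _], head=0, tail=1, size=1
read(): buf=[_ _ _], head=1, tail=1, size=0
write(86): buf=[_ 86 _], head=1, tail=2, size=1
read(): buf=[_ _ _], head=2, tail=2, size=0
write(38): buf=[_ _ 38], head=2, tail=0, size=1
write(45): buf=[45 _ 38], head=2, tail=1, size=2
write(90): buf=[45 90 38], head=2, tail=2, size=3
read(): buf=[45 90 _], head=0, tail=2, size=2

Answer: 45 90 _
0
2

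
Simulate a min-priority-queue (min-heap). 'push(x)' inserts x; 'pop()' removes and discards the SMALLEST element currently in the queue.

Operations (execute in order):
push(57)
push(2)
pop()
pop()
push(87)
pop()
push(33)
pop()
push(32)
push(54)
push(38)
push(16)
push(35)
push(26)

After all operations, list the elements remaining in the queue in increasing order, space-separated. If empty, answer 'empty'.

Answer: 16 26 32 35 38 54

Derivation:
push(57): heap contents = [57]
push(2): heap contents = [2, 57]
pop() → 2: heap contents = [57]
pop() → 57: heap contents = []
push(87): heap contents = [87]
pop() → 87: heap contents = []
push(33): heap contents = [33]
pop() → 33: heap contents = []
push(32): heap contents = [32]
push(54): heap contents = [32, 54]
push(38): heap contents = [32, 38, 54]
push(16): heap contents = [16, 32, 38, 54]
push(35): heap contents = [16, 32, 35, 38, 54]
push(26): heap contents = [16, 26, 32, 35, 38, 54]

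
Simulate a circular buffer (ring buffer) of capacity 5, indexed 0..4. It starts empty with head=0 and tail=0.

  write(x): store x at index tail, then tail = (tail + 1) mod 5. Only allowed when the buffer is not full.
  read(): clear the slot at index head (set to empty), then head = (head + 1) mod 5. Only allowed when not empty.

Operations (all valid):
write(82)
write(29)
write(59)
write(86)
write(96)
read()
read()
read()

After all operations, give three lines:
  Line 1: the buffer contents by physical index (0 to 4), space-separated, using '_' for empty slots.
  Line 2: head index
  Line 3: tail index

Answer: _ _ _ 86 96
3
0

Derivation:
write(82): buf=[82 _ _ _ _], head=0, tail=1, size=1
write(29): buf=[82 29 _ _ _], head=0, tail=2, size=2
write(59): buf=[82 29 59 _ _], head=0, tail=3, size=3
write(86): buf=[82 29 59 86 _], head=0, tail=4, size=4
write(96): buf=[82 29 59 86 96], head=0, tail=0, size=5
read(): buf=[_ 29 59 86 96], head=1, tail=0, size=4
read(): buf=[_ _ 59 86 96], head=2, tail=0, size=3
read(): buf=[_ _ _ 86 96], head=3, tail=0, size=2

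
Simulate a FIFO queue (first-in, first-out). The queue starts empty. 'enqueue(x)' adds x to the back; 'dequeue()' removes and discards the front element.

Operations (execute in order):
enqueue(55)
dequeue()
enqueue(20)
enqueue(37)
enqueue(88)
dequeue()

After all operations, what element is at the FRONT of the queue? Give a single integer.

enqueue(55): queue = [55]
dequeue(): queue = []
enqueue(20): queue = [20]
enqueue(37): queue = [20, 37]
enqueue(88): queue = [20, 37, 88]
dequeue(): queue = [37, 88]

Answer: 37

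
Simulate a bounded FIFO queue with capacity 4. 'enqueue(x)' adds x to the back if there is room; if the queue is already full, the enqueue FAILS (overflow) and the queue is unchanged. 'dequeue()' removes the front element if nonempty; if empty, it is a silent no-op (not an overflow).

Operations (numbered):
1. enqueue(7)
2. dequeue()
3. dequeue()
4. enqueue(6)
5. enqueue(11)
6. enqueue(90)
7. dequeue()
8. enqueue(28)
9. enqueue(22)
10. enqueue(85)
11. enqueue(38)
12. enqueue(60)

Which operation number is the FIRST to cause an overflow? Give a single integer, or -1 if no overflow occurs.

Answer: 10

Derivation:
1. enqueue(7): size=1
2. dequeue(): size=0
3. dequeue(): empty, no-op, size=0
4. enqueue(6): size=1
5. enqueue(11): size=2
6. enqueue(90): size=3
7. dequeue(): size=2
8. enqueue(28): size=3
9. enqueue(22): size=4
10. enqueue(85): size=4=cap → OVERFLOW (fail)
11. enqueue(38): size=4=cap → OVERFLOW (fail)
12. enqueue(60): size=4=cap → OVERFLOW (fail)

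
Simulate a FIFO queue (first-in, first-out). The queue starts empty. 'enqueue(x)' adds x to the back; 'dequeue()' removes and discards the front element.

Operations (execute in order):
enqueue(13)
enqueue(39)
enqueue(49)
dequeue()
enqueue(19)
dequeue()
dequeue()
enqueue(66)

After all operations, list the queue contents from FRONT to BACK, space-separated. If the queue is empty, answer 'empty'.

enqueue(13): [13]
enqueue(39): [13, 39]
enqueue(49): [13, 39, 49]
dequeue(): [39, 49]
enqueue(19): [39, 49, 19]
dequeue(): [49, 19]
dequeue(): [19]
enqueue(66): [19, 66]

Answer: 19 66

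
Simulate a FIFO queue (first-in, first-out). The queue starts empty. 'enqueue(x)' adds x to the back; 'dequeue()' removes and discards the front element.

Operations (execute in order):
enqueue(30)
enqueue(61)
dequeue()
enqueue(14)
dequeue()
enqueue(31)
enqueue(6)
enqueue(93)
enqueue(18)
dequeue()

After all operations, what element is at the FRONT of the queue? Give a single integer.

enqueue(30): queue = [30]
enqueue(61): queue = [30, 61]
dequeue(): queue = [61]
enqueue(14): queue = [61, 14]
dequeue(): queue = [14]
enqueue(31): queue = [14, 31]
enqueue(6): queue = [14, 31, 6]
enqueue(93): queue = [14, 31, 6, 93]
enqueue(18): queue = [14, 31, 6, 93, 18]
dequeue(): queue = [31, 6, 93, 18]

Answer: 31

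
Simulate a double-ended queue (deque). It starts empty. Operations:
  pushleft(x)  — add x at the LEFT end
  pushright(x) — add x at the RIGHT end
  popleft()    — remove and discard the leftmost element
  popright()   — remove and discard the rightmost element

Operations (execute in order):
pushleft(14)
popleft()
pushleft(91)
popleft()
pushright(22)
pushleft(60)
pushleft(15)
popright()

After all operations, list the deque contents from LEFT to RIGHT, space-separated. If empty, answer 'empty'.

Answer: 15 60

Derivation:
pushleft(14): [14]
popleft(): []
pushleft(91): [91]
popleft(): []
pushright(22): [22]
pushleft(60): [60, 22]
pushleft(15): [15, 60, 22]
popright(): [15, 60]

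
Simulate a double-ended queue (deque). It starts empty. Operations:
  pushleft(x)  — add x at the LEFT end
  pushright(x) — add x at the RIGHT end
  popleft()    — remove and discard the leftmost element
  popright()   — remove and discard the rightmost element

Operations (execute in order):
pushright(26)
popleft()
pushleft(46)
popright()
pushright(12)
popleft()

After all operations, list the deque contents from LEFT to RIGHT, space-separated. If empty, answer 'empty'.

Answer: empty

Derivation:
pushright(26): [26]
popleft(): []
pushleft(46): [46]
popright(): []
pushright(12): [12]
popleft(): []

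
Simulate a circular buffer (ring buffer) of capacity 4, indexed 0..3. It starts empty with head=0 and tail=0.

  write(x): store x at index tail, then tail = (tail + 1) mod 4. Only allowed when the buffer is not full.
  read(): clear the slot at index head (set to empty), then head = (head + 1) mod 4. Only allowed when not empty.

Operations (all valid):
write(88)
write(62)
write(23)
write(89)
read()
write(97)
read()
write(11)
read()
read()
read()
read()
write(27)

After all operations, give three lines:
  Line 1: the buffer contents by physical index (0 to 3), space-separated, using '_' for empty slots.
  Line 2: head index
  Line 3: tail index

Answer: _ _ 27 _
2
3

Derivation:
write(88): buf=[88 _ _ _], head=0, tail=1, size=1
write(62): buf=[88 62 _ _], head=0, tail=2, size=2
write(23): buf=[88 62 23 _], head=0, tail=3, size=3
write(89): buf=[88 62 23 89], head=0, tail=0, size=4
read(): buf=[_ 62 23 89], head=1, tail=0, size=3
write(97): buf=[97 62 23 89], head=1, tail=1, size=4
read(): buf=[97 _ 23 89], head=2, tail=1, size=3
write(11): buf=[97 11 23 89], head=2, tail=2, size=4
read(): buf=[97 11 _ 89], head=3, tail=2, size=3
read(): buf=[97 11 _ _], head=0, tail=2, size=2
read(): buf=[_ 11 _ _], head=1, tail=2, size=1
read(): buf=[_ _ _ _], head=2, tail=2, size=0
write(27): buf=[_ _ 27 _], head=2, tail=3, size=1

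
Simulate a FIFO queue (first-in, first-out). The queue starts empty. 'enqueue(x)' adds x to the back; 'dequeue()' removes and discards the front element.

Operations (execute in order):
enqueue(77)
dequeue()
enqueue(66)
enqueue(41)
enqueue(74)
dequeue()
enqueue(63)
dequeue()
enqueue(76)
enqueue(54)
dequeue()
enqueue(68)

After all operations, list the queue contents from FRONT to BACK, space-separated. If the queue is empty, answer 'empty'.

Answer: 63 76 54 68

Derivation:
enqueue(77): [77]
dequeue(): []
enqueue(66): [66]
enqueue(41): [66, 41]
enqueue(74): [66, 41, 74]
dequeue(): [41, 74]
enqueue(63): [41, 74, 63]
dequeue(): [74, 63]
enqueue(76): [74, 63, 76]
enqueue(54): [74, 63, 76, 54]
dequeue(): [63, 76, 54]
enqueue(68): [63, 76, 54, 68]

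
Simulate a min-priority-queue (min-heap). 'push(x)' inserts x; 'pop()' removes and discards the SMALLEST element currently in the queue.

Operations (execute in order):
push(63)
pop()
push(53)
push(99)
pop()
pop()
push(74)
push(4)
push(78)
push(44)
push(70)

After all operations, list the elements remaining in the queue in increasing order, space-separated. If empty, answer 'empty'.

push(63): heap contents = [63]
pop() → 63: heap contents = []
push(53): heap contents = [53]
push(99): heap contents = [53, 99]
pop() → 53: heap contents = [99]
pop() → 99: heap contents = []
push(74): heap contents = [74]
push(4): heap contents = [4, 74]
push(78): heap contents = [4, 74, 78]
push(44): heap contents = [4, 44, 74, 78]
push(70): heap contents = [4, 44, 70, 74, 78]

Answer: 4 44 70 74 78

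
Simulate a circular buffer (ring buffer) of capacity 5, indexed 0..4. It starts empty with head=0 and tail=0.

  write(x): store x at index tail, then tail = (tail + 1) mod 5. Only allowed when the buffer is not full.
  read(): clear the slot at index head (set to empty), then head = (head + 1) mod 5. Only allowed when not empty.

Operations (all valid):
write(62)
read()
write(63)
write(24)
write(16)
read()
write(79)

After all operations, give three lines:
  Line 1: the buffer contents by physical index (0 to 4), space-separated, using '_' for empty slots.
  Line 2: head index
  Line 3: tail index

write(62): buf=[62 _ _ _ _], head=0, tail=1, size=1
read(): buf=[_ _ _ _ _], head=1, tail=1, size=0
write(63): buf=[_ 63 _ _ _], head=1, tail=2, size=1
write(24): buf=[_ 63 24 _ _], head=1, tail=3, size=2
write(16): buf=[_ 63 24 16 _], head=1, tail=4, size=3
read(): buf=[_ _ 24 16 _], head=2, tail=4, size=2
write(79): buf=[_ _ 24 16 79], head=2, tail=0, size=3

Answer: _ _ 24 16 79
2
0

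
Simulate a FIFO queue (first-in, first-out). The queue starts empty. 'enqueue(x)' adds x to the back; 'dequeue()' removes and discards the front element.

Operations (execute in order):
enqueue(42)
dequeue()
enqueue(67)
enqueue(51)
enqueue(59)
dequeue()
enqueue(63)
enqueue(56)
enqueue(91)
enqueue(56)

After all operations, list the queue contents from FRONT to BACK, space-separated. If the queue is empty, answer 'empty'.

Answer: 51 59 63 56 91 56

Derivation:
enqueue(42): [42]
dequeue(): []
enqueue(67): [67]
enqueue(51): [67, 51]
enqueue(59): [67, 51, 59]
dequeue(): [51, 59]
enqueue(63): [51, 59, 63]
enqueue(56): [51, 59, 63, 56]
enqueue(91): [51, 59, 63, 56, 91]
enqueue(56): [51, 59, 63, 56, 91, 56]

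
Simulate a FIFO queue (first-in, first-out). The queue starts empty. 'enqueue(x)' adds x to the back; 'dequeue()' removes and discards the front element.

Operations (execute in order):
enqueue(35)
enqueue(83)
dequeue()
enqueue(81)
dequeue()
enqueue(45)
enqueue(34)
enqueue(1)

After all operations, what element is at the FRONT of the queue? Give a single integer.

Answer: 81

Derivation:
enqueue(35): queue = [35]
enqueue(83): queue = [35, 83]
dequeue(): queue = [83]
enqueue(81): queue = [83, 81]
dequeue(): queue = [81]
enqueue(45): queue = [81, 45]
enqueue(34): queue = [81, 45, 34]
enqueue(1): queue = [81, 45, 34, 1]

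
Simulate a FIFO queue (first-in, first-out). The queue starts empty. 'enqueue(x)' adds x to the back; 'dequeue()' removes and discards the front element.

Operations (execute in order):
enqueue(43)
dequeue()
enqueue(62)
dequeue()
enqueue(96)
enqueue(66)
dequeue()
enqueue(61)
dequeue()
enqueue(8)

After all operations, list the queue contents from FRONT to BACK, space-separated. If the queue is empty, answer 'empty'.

enqueue(43): [43]
dequeue(): []
enqueue(62): [62]
dequeue(): []
enqueue(96): [96]
enqueue(66): [96, 66]
dequeue(): [66]
enqueue(61): [66, 61]
dequeue(): [61]
enqueue(8): [61, 8]

Answer: 61 8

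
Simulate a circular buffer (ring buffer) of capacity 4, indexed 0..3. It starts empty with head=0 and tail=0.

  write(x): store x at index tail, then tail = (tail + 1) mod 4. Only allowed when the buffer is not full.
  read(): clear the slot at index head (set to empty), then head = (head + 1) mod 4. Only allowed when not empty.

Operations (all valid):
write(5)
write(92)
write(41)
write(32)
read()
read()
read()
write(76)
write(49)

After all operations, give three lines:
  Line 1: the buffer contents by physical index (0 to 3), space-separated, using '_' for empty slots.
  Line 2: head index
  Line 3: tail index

Answer: 76 49 _ 32
3
2

Derivation:
write(5): buf=[5 _ _ _], head=0, tail=1, size=1
write(92): buf=[5 92 _ _], head=0, tail=2, size=2
write(41): buf=[5 92 41 _], head=0, tail=3, size=3
write(32): buf=[5 92 41 32], head=0, tail=0, size=4
read(): buf=[_ 92 41 32], head=1, tail=0, size=3
read(): buf=[_ _ 41 32], head=2, tail=0, size=2
read(): buf=[_ _ _ 32], head=3, tail=0, size=1
write(76): buf=[76 _ _ 32], head=3, tail=1, size=2
write(49): buf=[76 49 _ 32], head=3, tail=2, size=3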